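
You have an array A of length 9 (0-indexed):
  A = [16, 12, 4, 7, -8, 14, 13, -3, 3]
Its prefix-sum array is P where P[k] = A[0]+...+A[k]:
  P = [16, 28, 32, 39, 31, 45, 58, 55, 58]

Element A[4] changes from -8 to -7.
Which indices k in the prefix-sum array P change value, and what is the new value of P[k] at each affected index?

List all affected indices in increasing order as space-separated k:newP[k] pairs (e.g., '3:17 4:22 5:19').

Answer: 4:32 5:46 6:59 7:56 8:59

Derivation:
P[k] = A[0] + ... + A[k]
P[k] includes A[4] iff k >= 4
Affected indices: 4, 5, ..., 8; delta = 1
  P[4]: 31 + 1 = 32
  P[5]: 45 + 1 = 46
  P[6]: 58 + 1 = 59
  P[7]: 55 + 1 = 56
  P[8]: 58 + 1 = 59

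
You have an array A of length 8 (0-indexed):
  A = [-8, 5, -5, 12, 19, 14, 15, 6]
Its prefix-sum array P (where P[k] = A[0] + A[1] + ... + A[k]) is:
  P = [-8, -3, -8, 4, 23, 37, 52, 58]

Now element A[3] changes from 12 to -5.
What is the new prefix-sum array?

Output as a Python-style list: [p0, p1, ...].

Change: A[3] 12 -> -5, delta = -17
P[k] for k < 3: unchanged (A[3] not included)
P[k] for k >= 3: shift by delta = -17
  P[0] = -8 + 0 = -8
  P[1] = -3 + 0 = -3
  P[2] = -8 + 0 = -8
  P[3] = 4 + -17 = -13
  P[4] = 23 + -17 = 6
  P[5] = 37 + -17 = 20
  P[6] = 52 + -17 = 35
  P[7] = 58 + -17 = 41

Answer: [-8, -3, -8, -13, 6, 20, 35, 41]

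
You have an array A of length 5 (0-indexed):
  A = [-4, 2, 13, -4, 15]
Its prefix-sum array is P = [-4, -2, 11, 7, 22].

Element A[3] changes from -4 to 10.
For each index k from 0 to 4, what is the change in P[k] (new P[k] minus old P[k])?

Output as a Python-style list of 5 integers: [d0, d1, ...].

Element change: A[3] -4 -> 10, delta = 14
For k < 3: P[k] unchanged, delta_P[k] = 0
For k >= 3: P[k] shifts by exactly 14
Delta array: [0, 0, 0, 14, 14]

Answer: [0, 0, 0, 14, 14]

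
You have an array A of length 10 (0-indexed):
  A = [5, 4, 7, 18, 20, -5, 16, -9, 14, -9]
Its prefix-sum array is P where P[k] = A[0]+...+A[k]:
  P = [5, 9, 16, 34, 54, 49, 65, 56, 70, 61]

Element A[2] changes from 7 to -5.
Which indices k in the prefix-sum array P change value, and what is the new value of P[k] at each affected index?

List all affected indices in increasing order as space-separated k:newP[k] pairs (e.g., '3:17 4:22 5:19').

P[k] = A[0] + ... + A[k]
P[k] includes A[2] iff k >= 2
Affected indices: 2, 3, ..., 9; delta = -12
  P[2]: 16 + -12 = 4
  P[3]: 34 + -12 = 22
  P[4]: 54 + -12 = 42
  P[5]: 49 + -12 = 37
  P[6]: 65 + -12 = 53
  P[7]: 56 + -12 = 44
  P[8]: 70 + -12 = 58
  P[9]: 61 + -12 = 49

Answer: 2:4 3:22 4:42 5:37 6:53 7:44 8:58 9:49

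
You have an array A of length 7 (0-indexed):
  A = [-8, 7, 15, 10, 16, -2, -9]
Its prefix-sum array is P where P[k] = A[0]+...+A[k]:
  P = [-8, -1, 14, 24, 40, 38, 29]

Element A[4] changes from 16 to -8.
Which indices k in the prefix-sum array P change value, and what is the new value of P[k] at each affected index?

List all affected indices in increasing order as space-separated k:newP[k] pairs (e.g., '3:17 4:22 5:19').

Answer: 4:16 5:14 6:5

Derivation:
P[k] = A[0] + ... + A[k]
P[k] includes A[4] iff k >= 4
Affected indices: 4, 5, ..., 6; delta = -24
  P[4]: 40 + -24 = 16
  P[5]: 38 + -24 = 14
  P[6]: 29 + -24 = 5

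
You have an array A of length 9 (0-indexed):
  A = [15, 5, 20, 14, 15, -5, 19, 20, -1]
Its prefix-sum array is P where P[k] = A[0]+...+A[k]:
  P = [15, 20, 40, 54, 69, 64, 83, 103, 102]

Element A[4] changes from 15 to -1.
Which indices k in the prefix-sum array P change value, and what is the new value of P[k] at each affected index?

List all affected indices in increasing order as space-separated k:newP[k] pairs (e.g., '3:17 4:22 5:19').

P[k] = A[0] + ... + A[k]
P[k] includes A[4] iff k >= 4
Affected indices: 4, 5, ..., 8; delta = -16
  P[4]: 69 + -16 = 53
  P[5]: 64 + -16 = 48
  P[6]: 83 + -16 = 67
  P[7]: 103 + -16 = 87
  P[8]: 102 + -16 = 86

Answer: 4:53 5:48 6:67 7:87 8:86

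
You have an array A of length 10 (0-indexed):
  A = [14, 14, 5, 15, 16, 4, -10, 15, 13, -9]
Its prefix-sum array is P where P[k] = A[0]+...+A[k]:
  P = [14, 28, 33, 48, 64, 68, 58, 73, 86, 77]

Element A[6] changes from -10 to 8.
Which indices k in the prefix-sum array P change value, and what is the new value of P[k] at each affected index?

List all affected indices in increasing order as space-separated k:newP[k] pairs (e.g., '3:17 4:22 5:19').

P[k] = A[0] + ... + A[k]
P[k] includes A[6] iff k >= 6
Affected indices: 6, 7, ..., 9; delta = 18
  P[6]: 58 + 18 = 76
  P[7]: 73 + 18 = 91
  P[8]: 86 + 18 = 104
  P[9]: 77 + 18 = 95

Answer: 6:76 7:91 8:104 9:95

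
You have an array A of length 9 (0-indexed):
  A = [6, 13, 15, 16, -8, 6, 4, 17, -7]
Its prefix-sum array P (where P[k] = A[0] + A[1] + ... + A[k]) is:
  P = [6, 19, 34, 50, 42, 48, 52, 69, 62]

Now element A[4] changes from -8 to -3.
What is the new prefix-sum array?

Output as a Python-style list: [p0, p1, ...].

Change: A[4] -8 -> -3, delta = 5
P[k] for k < 4: unchanged (A[4] not included)
P[k] for k >= 4: shift by delta = 5
  P[0] = 6 + 0 = 6
  P[1] = 19 + 0 = 19
  P[2] = 34 + 0 = 34
  P[3] = 50 + 0 = 50
  P[4] = 42 + 5 = 47
  P[5] = 48 + 5 = 53
  P[6] = 52 + 5 = 57
  P[7] = 69 + 5 = 74
  P[8] = 62 + 5 = 67

Answer: [6, 19, 34, 50, 47, 53, 57, 74, 67]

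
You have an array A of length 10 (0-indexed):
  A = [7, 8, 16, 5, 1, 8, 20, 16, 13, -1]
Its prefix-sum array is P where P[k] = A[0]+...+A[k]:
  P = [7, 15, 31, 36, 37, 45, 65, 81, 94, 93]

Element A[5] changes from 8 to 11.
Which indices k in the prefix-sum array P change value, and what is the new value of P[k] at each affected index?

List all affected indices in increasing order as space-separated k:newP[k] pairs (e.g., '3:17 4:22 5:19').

P[k] = A[0] + ... + A[k]
P[k] includes A[5] iff k >= 5
Affected indices: 5, 6, ..., 9; delta = 3
  P[5]: 45 + 3 = 48
  P[6]: 65 + 3 = 68
  P[7]: 81 + 3 = 84
  P[8]: 94 + 3 = 97
  P[9]: 93 + 3 = 96

Answer: 5:48 6:68 7:84 8:97 9:96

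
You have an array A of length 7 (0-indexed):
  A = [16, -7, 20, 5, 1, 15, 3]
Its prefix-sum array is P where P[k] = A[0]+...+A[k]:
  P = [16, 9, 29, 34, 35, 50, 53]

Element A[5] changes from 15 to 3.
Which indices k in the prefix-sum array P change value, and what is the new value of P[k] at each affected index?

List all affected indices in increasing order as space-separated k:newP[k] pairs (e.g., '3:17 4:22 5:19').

Answer: 5:38 6:41

Derivation:
P[k] = A[0] + ... + A[k]
P[k] includes A[5] iff k >= 5
Affected indices: 5, 6, ..., 6; delta = -12
  P[5]: 50 + -12 = 38
  P[6]: 53 + -12 = 41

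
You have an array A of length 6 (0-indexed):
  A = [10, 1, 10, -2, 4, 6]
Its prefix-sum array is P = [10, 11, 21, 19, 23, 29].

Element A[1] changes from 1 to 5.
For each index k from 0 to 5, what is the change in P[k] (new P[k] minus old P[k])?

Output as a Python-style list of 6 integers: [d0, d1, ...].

Element change: A[1] 1 -> 5, delta = 4
For k < 1: P[k] unchanged, delta_P[k] = 0
For k >= 1: P[k] shifts by exactly 4
Delta array: [0, 4, 4, 4, 4, 4]

Answer: [0, 4, 4, 4, 4, 4]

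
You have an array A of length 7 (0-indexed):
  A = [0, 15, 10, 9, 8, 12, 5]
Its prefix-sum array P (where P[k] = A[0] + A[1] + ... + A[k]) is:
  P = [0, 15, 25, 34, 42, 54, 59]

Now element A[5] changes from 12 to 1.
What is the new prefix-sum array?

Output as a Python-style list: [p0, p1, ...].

Answer: [0, 15, 25, 34, 42, 43, 48]

Derivation:
Change: A[5] 12 -> 1, delta = -11
P[k] for k < 5: unchanged (A[5] not included)
P[k] for k >= 5: shift by delta = -11
  P[0] = 0 + 0 = 0
  P[1] = 15 + 0 = 15
  P[2] = 25 + 0 = 25
  P[3] = 34 + 0 = 34
  P[4] = 42 + 0 = 42
  P[5] = 54 + -11 = 43
  P[6] = 59 + -11 = 48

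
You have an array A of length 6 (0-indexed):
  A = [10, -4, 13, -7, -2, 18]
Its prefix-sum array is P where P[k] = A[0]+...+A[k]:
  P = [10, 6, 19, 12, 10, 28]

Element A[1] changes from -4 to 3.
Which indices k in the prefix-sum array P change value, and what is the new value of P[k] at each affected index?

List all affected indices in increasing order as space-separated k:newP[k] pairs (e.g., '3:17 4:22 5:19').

Answer: 1:13 2:26 3:19 4:17 5:35

Derivation:
P[k] = A[0] + ... + A[k]
P[k] includes A[1] iff k >= 1
Affected indices: 1, 2, ..., 5; delta = 7
  P[1]: 6 + 7 = 13
  P[2]: 19 + 7 = 26
  P[3]: 12 + 7 = 19
  P[4]: 10 + 7 = 17
  P[5]: 28 + 7 = 35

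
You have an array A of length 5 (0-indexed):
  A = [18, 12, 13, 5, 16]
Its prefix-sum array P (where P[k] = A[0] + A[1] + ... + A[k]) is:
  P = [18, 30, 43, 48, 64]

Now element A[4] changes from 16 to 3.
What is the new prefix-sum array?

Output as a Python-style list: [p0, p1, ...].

Change: A[4] 16 -> 3, delta = -13
P[k] for k < 4: unchanged (A[4] not included)
P[k] for k >= 4: shift by delta = -13
  P[0] = 18 + 0 = 18
  P[1] = 30 + 0 = 30
  P[2] = 43 + 0 = 43
  P[3] = 48 + 0 = 48
  P[4] = 64 + -13 = 51

Answer: [18, 30, 43, 48, 51]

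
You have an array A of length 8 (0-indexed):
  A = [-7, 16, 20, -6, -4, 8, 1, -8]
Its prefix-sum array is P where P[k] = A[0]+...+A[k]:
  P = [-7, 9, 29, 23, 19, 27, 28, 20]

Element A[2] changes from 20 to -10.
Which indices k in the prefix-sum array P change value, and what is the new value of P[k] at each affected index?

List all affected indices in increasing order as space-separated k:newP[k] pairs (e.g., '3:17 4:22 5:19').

P[k] = A[0] + ... + A[k]
P[k] includes A[2] iff k >= 2
Affected indices: 2, 3, ..., 7; delta = -30
  P[2]: 29 + -30 = -1
  P[3]: 23 + -30 = -7
  P[4]: 19 + -30 = -11
  P[5]: 27 + -30 = -3
  P[6]: 28 + -30 = -2
  P[7]: 20 + -30 = -10

Answer: 2:-1 3:-7 4:-11 5:-3 6:-2 7:-10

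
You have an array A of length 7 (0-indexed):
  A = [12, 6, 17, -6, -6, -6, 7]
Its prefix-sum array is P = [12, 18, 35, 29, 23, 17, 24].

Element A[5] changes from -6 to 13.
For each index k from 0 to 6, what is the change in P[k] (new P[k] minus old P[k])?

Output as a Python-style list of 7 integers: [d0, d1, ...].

Answer: [0, 0, 0, 0, 0, 19, 19]

Derivation:
Element change: A[5] -6 -> 13, delta = 19
For k < 5: P[k] unchanged, delta_P[k] = 0
For k >= 5: P[k] shifts by exactly 19
Delta array: [0, 0, 0, 0, 0, 19, 19]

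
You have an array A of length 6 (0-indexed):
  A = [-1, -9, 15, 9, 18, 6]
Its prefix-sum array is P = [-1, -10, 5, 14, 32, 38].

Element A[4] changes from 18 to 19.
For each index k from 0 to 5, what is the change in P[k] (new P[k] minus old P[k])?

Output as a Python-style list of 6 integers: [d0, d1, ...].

Answer: [0, 0, 0, 0, 1, 1]

Derivation:
Element change: A[4] 18 -> 19, delta = 1
For k < 4: P[k] unchanged, delta_P[k] = 0
For k >= 4: P[k] shifts by exactly 1
Delta array: [0, 0, 0, 0, 1, 1]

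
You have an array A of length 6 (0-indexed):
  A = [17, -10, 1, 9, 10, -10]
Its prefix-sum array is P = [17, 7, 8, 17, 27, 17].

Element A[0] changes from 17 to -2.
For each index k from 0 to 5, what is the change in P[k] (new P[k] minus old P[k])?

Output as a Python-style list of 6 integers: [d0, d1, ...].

Answer: [-19, -19, -19, -19, -19, -19]

Derivation:
Element change: A[0] 17 -> -2, delta = -19
For k < 0: P[k] unchanged, delta_P[k] = 0
For k >= 0: P[k] shifts by exactly -19
Delta array: [-19, -19, -19, -19, -19, -19]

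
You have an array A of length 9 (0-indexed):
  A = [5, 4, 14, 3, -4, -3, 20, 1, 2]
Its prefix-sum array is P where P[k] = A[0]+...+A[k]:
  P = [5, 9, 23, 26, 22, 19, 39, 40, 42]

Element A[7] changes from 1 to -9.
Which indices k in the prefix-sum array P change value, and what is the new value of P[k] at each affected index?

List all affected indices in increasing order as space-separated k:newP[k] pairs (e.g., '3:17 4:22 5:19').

Answer: 7:30 8:32

Derivation:
P[k] = A[0] + ... + A[k]
P[k] includes A[7] iff k >= 7
Affected indices: 7, 8, ..., 8; delta = -10
  P[7]: 40 + -10 = 30
  P[8]: 42 + -10 = 32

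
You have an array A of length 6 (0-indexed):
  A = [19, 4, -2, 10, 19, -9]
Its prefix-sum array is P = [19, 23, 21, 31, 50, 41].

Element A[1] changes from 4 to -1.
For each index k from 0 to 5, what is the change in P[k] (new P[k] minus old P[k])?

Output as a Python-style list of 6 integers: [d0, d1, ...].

Element change: A[1] 4 -> -1, delta = -5
For k < 1: P[k] unchanged, delta_P[k] = 0
For k >= 1: P[k] shifts by exactly -5
Delta array: [0, -5, -5, -5, -5, -5]

Answer: [0, -5, -5, -5, -5, -5]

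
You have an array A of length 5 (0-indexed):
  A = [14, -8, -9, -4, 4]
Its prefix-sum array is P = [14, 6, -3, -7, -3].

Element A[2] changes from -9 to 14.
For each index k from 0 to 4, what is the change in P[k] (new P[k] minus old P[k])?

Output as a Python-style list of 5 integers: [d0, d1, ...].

Element change: A[2] -9 -> 14, delta = 23
For k < 2: P[k] unchanged, delta_P[k] = 0
For k >= 2: P[k] shifts by exactly 23
Delta array: [0, 0, 23, 23, 23]

Answer: [0, 0, 23, 23, 23]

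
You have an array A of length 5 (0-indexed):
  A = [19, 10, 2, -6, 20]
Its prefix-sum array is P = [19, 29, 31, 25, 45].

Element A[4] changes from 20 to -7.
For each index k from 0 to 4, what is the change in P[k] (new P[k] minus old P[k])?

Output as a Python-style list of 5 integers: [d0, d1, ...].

Element change: A[4] 20 -> -7, delta = -27
For k < 4: P[k] unchanged, delta_P[k] = 0
For k >= 4: P[k] shifts by exactly -27
Delta array: [0, 0, 0, 0, -27]

Answer: [0, 0, 0, 0, -27]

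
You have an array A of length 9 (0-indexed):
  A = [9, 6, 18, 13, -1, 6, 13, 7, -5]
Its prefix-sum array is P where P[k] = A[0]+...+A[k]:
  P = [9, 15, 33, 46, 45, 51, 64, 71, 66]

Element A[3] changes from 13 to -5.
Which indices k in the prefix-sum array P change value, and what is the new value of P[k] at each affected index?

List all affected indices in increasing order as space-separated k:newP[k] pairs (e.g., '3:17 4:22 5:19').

P[k] = A[0] + ... + A[k]
P[k] includes A[3] iff k >= 3
Affected indices: 3, 4, ..., 8; delta = -18
  P[3]: 46 + -18 = 28
  P[4]: 45 + -18 = 27
  P[5]: 51 + -18 = 33
  P[6]: 64 + -18 = 46
  P[7]: 71 + -18 = 53
  P[8]: 66 + -18 = 48

Answer: 3:28 4:27 5:33 6:46 7:53 8:48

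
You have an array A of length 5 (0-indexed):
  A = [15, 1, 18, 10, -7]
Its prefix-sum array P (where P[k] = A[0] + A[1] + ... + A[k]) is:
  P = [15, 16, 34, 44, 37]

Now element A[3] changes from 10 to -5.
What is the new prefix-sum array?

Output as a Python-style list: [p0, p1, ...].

Answer: [15, 16, 34, 29, 22]

Derivation:
Change: A[3] 10 -> -5, delta = -15
P[k] for k < 3: unchanged (A[3] not included)
P[k] for k >= 3: shift by delta = -15
  P[0] = 15 + 0 = 15
  P[1] = 16 + 0 = 16
  P[2] = 34 + 0 = 34
  P[3] = 44 + -15 = 29
  P[4] = 37 + -15 = 22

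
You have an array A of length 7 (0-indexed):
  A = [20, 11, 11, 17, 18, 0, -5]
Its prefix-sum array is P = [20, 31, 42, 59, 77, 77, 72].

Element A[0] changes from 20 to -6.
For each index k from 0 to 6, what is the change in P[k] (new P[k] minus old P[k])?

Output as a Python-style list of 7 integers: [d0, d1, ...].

Element change: A[0] 20 -> -6, delta = -26
For k < 0: P[k] unchanged, delta_P[k] = 0
For k >= 0: P[k] shifts by exactly -26
Delta array: [-26, -26, -26, -26, -26, -26, -26]

Answer: [-26, -26, -26, -26, -26, -26, -26]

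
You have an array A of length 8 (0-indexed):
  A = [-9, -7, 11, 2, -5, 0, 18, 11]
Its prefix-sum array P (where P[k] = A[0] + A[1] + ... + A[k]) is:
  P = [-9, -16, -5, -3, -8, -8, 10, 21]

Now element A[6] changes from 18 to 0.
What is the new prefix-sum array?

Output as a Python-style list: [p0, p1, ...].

Answer: [-9, -16, -5, -3, -8, -8, -8, 3]

Derivation:
Change: A[6] 18 -> 0, delta = -18
P[k] for k < 6: unchanged (A[6] not included)
P[k] for k >= 6: shift by delta = -18
  P[0] = -9 + 0 = -9
  P[1] = -16 + 0 = -16
  P[2] = -5 + 0 = -5
  P[3] = -3 + 0 = -3
  P[4] = -8 + 0 = -8
  P[5] = -8 + 0 = -8
  P[6] = 10 + -18 = -8
  P[7] = 21 + -18 = 3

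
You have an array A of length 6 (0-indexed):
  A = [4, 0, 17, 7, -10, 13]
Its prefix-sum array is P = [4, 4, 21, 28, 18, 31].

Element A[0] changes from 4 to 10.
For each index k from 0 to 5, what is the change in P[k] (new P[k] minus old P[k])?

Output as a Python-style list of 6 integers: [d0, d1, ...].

Answer: [6, 6, 6, 6, 6, 6]

Derivation:
Element change: A[0] 4 -> 10, delta = 6
For k < 0: P[k] unchanged, delta_P[k] = 0
For k >= 0: P[k] shifts by exactly 6
Delta array: [6, 6, 6, 6, 6, 6]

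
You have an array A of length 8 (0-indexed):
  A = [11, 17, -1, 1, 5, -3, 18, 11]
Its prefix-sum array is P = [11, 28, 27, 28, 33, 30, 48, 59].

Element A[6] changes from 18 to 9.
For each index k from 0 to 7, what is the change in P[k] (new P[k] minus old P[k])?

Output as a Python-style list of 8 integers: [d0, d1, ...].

Element change: A[6] 18 -> 9, delta = -9
For k < 6: P[k] unchanged, delta_P[k] = 0
For k >= 6: P[k] shifts by exactly -9
Delta array: [0, 0, 0, 0, 0, 0, -9, -9]

Answer: [0, 0, 0, 0, 0, 0, -9, -9]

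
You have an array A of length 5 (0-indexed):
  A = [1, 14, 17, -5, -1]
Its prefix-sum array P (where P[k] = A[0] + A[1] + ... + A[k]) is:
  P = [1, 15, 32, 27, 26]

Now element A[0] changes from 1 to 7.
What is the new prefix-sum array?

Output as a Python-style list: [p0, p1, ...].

Change: A[0] 1 -> 7, delta = 6
P[k] for k < 0: unchanged (A[0] not included)
P[k] for k >= 0: shift by delta = 6
  P[0] = 1 + 6 = 7
  P[1] = 15 + 6 = 21
  P[2] = 32 + 6 = 38
  P[3] = 27 + 6 = 33
  P[4] = 26 + 6 = 32

Answer: [7, 21, 38, 33, 32]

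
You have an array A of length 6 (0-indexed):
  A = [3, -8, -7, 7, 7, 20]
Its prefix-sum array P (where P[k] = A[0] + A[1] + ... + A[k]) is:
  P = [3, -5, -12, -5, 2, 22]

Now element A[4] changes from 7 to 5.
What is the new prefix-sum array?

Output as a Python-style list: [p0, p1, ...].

Answer: [3, -5, -12, -5, 0, 20]

Derivation:
Change: A[4] 7 -> 5, delta = -2
P[k] for k < 4: unchanged (A[4] not included)
P[k] for k >= 4: shift by delta = -2
  P[0] = 3 + 0 = 3
  P[1] = -5 + 0 = -5
  P[2] = -12 + 0 = -12
  P[3] = -5 + 0 = -5
  P[4] = 2 + -2 = 0
  P[5] = 22 + -2 = 20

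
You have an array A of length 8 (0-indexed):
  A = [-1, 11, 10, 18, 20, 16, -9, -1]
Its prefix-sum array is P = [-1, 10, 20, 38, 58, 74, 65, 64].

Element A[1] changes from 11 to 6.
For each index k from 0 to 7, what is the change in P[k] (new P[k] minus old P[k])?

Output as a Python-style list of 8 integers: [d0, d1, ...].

Answer: [0, -5, -5, -5, -5, -5, -5, -5]

Derivation:
Element change: A[1] 11 -> 6, delta = -5
For k < 1: P[k] unchanged, delta_P[k] = 0
For k >= 1: P[k] shifts by exactly -5
Delta array: [0, -5, -5, -5, -5, -5, -5, -5]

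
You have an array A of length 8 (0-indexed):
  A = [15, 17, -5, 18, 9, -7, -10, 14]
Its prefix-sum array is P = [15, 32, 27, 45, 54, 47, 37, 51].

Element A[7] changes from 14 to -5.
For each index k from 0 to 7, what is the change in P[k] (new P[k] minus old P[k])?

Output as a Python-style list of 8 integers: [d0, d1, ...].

Element change: A[7] 14 -> -5, delta = -19
For k < 7: P[k] unchanged, delta_P[k] = 0
For k >= 7: P[k] shifts by exactly -19
Delta array: [0, 0, 0, 0, 0, 0, 0, -19]

Answer: [0, 0, 0, 0, 0, 0, 0, -19]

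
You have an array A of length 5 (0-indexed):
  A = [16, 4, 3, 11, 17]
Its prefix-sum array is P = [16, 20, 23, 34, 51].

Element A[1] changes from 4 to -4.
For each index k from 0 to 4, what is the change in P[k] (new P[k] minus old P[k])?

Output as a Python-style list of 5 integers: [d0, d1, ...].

Answer: [0, -8, -8, -8, -8]

Derivation:
Element change: A[1] 4 -> -4, delta = -8
For k < 1: P[k] unchanged, delta_P[k] = 0
For k >= 1: P[k] shifts by exactly -8
Delta array: [0, -8, -8, -8, -8]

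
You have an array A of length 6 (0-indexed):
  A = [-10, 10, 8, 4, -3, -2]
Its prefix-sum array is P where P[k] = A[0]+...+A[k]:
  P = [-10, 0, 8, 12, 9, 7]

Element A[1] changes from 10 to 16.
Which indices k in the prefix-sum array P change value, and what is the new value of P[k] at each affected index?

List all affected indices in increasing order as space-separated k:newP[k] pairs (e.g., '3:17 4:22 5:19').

Answer: 1:6 2:14 3:18 4:15 5:13

Derivation:
P[k] = A[0] + ... + A[k]
P[k] includes A[1] iff k >= 1
Affected indices: 1, 2, ..., 5; delta = 6
  P[1]: 0 + 6 = 6
  P[2]: 8 + 6 = 14
  P[3]: 12 + 6 = 18
  P[4]: 9 + 6 = 15
  P[5]: 7 + 6 = 13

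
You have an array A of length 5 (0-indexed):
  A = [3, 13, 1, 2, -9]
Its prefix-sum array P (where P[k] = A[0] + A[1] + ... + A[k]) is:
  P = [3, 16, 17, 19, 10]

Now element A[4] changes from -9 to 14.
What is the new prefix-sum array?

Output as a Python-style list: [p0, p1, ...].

Answer: [3, 16, 17, 19, 33]

Derivation:
Change: A[4] -9 -> 14, delta = 23
P[k] for k < 4: unchanged (A[4] not included)
P[k] for k >= 4: shift by delta = 23
  P[0] = 3 + 0 = 3
  P[1] = 16 + 0 = 16
  P[2] = 17 + 0 = 17
  P[3] = 19 + 0 = 19
  P[4] = 10 + 23 = 33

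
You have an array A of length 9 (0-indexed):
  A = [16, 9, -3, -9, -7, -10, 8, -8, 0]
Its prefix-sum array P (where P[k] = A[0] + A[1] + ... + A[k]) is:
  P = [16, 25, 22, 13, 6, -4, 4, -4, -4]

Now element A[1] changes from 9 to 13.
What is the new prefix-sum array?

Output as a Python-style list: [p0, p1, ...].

Answer: [16, 29, 26, 17, 10, 0, 8, 0, 0]

Derivation:
Change: A[1] 9 -> 13, delta = 4
P[k] for k < 1: unchanged (A[1] not included)
P[k] for k >= 1: shift by delta = 4
  P[0] = 16 + 0 = 16
  P[1] = 25 + 4 = 29
  P[2] = 22 + 4 = 26
  P[3] = 13 + 4 = 17
  P[4] = 6 + 4 = 10
  P[5] = -4 + 4 = 0
  P[6] = 4 + 4 = 8
  P[7] = -4 + 4 = 0
  P[8] = -4 + 4 = 0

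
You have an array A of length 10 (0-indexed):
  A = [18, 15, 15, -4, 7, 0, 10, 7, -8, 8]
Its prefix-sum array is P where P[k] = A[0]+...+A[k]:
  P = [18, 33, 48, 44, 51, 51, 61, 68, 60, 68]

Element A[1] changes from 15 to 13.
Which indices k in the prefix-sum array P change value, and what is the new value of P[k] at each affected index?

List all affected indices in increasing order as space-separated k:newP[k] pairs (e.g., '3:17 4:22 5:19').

P[k] = A[0] + ... + A[k]
P[k] includes A[1] iff k >= 1
Affected indices: 1, 2, ..., 9; delta = -2
  P[1]: 33 + -2 = 31
  P[2]: 48 + -2 = 46
  P[3]: 44 + -2 = 42
  P[4]: 51 + -2 = 49
  P[5]: 51 + -2 = 49
  P[6]: 61 + -2 = 59
  P[7]: 68 + -2 = 66
  P[8]: 60 + -2 = 58
  P[9]: 68 + -2 = 66

Answer: 1:31 2:46 3:42 4:49 5:49 6:59 7:66 8:58 9:66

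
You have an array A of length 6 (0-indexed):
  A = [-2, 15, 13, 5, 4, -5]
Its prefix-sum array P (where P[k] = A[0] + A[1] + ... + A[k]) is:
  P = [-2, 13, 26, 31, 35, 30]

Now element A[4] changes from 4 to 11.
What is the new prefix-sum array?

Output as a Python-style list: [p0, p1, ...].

Answer: [-2, 13, 26, 31, 42, 37]

Derivation:
Change: A[4] 4 -> 11, delta = 7
P[k] for k < 4: unchanged (A[4] not included)
P[k] for k >= 4: shift by delta = 7
  P[0] = -2 + 0 = -2
  P[1] = 13 + 0 = 13
  P[2] = 26 + 0 = 26
  P[3] = 31 + 0 = 31
  P[4] = 35 + 7 = 42
  P[5] = 30 + 7 = 37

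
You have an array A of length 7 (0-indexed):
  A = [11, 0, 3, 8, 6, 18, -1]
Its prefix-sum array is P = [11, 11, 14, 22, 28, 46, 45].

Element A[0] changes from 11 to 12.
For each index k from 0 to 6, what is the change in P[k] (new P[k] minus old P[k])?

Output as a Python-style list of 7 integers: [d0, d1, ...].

Element change: A[0] 11 -> 12, delta = 1
For k < 0: P[k] unchanged, delta_P[k] = 0
For k >= 0: P[k] shifts by exactly 1
Delta array: [1, 1, 1, 1, 1, 1, 1]

Answer: [1, 1, 1, 1, 1, 1, 1]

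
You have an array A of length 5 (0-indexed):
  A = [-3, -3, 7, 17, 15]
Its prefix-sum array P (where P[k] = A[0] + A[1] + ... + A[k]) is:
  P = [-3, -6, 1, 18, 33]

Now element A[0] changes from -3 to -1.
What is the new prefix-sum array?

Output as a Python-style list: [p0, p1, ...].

Change: A[0] -3 -> -1, delta = 2
P[k] for k < 0: unchanged (A[0] not included)
P[k] for k >= 0: shift by delta = 2
  P[0] = -3 + 2 = -1
  P[1] = -6 + 2 = -4
  P[2] = 1 + 2 = 3
  P[3] = 18 + 2 = 20
  P[4] = 33 + 2 = 35

Answer: [-1, -4, 3, 20, 35]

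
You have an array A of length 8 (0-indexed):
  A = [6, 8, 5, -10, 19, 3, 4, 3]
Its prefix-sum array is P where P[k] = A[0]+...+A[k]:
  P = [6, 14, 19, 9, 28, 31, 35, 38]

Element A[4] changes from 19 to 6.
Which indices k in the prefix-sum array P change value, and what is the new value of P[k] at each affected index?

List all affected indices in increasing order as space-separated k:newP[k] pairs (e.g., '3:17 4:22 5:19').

Answer: 4:15 5:18 6:22 7:25

Derivation:
P[k] = A[0] + ... + A[k]
P[k] includes A[4] iff k >= 4
Affected indices: 4, 5, ..., 7; delta = -13
  P[4]: 28 + -13 = 15
  P[5]: 31 + -13 = 18
  P[6]: 35 + -13 = 22
  P[7]: 38 + -13 = 25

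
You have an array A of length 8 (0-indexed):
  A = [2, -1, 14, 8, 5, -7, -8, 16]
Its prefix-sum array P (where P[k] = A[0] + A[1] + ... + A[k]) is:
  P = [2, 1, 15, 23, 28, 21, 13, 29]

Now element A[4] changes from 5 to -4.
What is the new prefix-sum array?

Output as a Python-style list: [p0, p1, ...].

Answer: [2, 1, 15, 23, 19, 12, 4, 20]

Derivation:
Change: A[4] 5 -> -4, delta = -9
P[k] for k < 4: unchanged (A[4] not included)
P[k] for k >= 4: shift by delta = -9
  P[0] = 2 + 0 = 2
  P[1] = 1 + 0 = 1
  P[2] = 15 + 0 = 15
  P[3] = 23 + 0 = 23
  P[4] = 28 + -9 = 19
  P[5] = 21 + -9 = 12
  P[6] = 13 + -9 = 4
  P[7] = 29 + -9 = 20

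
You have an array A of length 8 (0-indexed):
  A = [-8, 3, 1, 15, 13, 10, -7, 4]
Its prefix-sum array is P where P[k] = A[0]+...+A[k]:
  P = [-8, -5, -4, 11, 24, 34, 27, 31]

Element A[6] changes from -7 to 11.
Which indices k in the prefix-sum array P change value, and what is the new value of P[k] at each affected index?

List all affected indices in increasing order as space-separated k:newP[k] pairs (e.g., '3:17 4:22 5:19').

Answer: 6:45 7:49

Derivation:
P[k] = A[0] + ... + A[k]
P[k] includes A[6] iff k >= 6
Affected indices: 6, 7, ..., 7; delta = 18
  P[6]: 27 + 18 = 45
  P[7]: 31 + 18 = 49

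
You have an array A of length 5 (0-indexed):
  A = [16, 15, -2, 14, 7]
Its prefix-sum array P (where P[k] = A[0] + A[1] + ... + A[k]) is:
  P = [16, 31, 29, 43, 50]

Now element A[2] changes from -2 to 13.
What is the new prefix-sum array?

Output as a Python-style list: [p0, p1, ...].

Change: A[2] -2 -> 13, delta = 15
P[k] for k < 2: unchanged (A[2] not included)
P[k] for k >= 2: shift by delta = 15
  P[0] = 16 + 0 = 16
  P[1] = 31 + 0 = 31
  P[2] = 29 + 15 = 44
  P[3] = 43 + 15 = 58
  P[4] = 50 + 15 = 65

Answer: [16, 31, 44, 58, 65]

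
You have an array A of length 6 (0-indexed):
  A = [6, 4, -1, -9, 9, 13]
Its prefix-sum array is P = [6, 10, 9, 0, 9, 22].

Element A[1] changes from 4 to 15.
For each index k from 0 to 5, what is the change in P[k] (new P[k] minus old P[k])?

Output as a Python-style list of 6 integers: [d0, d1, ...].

Answer: [0, 11, 11, 11, 11, 11]

Derivation:
Element change: A[1] 4 -> 15, delta = 11
For k < 1: P[k] unchanged, delta_P[k] = 0
For k >= 1: P[k] shifts by exactly 11
Delta array: [0, 11, 11, 11, 11, 11]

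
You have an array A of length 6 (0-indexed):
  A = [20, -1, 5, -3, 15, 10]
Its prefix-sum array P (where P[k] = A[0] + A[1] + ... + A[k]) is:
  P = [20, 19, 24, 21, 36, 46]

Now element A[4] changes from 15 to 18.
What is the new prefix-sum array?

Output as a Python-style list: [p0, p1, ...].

Change: A[4] 15 -> 18, delta = 3
P[k] for k < 4: unchanged (A[4] not included)
P[k] for k >= 4: shift by delta = 3
  P[0] = 20 + 0 = 20
  P[1] = 19 + 0 = 19
  P[2] = 24 + 0 = 24
  P[3] = 21 + 0 = 21
  P[4] = 36 + 3 = 39
  P[5] = 46 + 3 = 49

Answer: [20, 19, 24, 21, 39, 49]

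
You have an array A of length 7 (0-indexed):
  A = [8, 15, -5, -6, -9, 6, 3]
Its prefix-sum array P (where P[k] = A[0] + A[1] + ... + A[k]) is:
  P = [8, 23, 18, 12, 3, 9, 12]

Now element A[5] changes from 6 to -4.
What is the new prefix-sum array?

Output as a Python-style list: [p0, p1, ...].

Answer: [8, 23, 18, 12, 3, -1, 2]

Derivation:
Change: A[5] 6 -> -4, delta = -10
P[k] for k < 5: unchanged (A[5] not included)
P[k] for k >= 5: shift by delta = -10
  P[0] = 8 + 0 = 8
  P[1] = 23 + 0 = 23
  P[2] = 18 + 0 = 18
  P[3] = 12 + 0 = 12
  P[4] = 3 + 0 = 3
  P[5] = 9 + -10 = -1
  P[6] = 12 + -10 = 2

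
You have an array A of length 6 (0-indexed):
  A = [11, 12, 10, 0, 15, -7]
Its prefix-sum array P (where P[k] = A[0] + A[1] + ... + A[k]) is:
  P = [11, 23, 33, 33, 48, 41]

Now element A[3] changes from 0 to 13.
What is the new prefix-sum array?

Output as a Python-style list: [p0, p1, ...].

Change: A[3] 0 -> 13, delta = 13
P[k] for k < 3: unchanged (A[3] not included)
P[k] for k >= 3: shift by delta = 13
  P[0] = 11 + 0 = 11
  P[1] = 23 + 0 = 23
  P[2] = 33 + 0 = 33
  P[3] = 33 + 13 = 46
  P[4] = 48 + 13 = 61
  P[5] = 41 + 13 = 54

Answer: [11, 23, 33, 46, 61, 54]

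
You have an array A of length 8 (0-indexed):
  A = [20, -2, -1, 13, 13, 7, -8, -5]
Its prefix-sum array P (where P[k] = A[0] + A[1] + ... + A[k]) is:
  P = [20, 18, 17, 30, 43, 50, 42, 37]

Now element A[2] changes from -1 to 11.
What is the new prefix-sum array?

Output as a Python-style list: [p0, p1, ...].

Answer: [20, 18, 29, 42, 55, 62, 54, 49]

Derivation:
Change: A[2] -1 -> 11, delta = 12
P[k] for k < 2: unchanged (A[2] not included)
P[k] for k >= 2: shift by delta = 12
  P[0] = 20 + 0 = 20
  P[1] = 18 + 0 = 18
  P[2] = 17 + 12 = 29
  P[3] = 30 + 12 = 42
  P[4] = 43 + 12 = 55
  P[5] = 50 + 12 = 62
  P[6] = 42 + 12 = 54
  P[7] = 37 + 12 = 49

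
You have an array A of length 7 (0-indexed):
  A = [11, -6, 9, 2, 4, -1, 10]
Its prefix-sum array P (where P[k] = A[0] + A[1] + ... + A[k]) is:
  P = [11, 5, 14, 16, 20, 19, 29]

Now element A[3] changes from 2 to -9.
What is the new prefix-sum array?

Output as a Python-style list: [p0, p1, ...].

Change: A[3] 2 -> -9, delta = -11
P[k] for k < 3: unchanged (A[3] not included)
P[k] for k >= 3: shift by delta = -11
  P[0] = 11 + 0 = 11
  P[1] = 5 + 0 = 5
  P[2] = 14 + 0 = 14
  P[3] = 16 + -11 = 5
  P[4] = 20 + -11 = 9
  P[5] = 19 + -11 = 8
  P[6] = 29 + -11 = 18

Answer: [11, 5, 14, 5, 9, 8, 18]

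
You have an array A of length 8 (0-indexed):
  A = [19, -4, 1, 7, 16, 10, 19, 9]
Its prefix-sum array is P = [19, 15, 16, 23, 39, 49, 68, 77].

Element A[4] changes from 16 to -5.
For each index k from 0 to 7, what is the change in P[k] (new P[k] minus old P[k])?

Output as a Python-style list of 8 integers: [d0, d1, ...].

Element change: A[4] 16 -> -5, delta = -21
For k < 4: P[k] unchanged, delta_P[k] = 0
For k >= 4: P[k] shifts by exactly -21
Delta array: [0, 0, 0, 0, -21, -21, -21, -21]

Answer: [0, 0, 0, 0, -21, -21, -21, -21]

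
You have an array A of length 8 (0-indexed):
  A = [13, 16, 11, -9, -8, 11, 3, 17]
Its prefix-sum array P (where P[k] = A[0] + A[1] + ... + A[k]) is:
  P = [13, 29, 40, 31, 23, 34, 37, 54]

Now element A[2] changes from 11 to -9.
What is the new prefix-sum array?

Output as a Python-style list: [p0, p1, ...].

Change: A[2] 11 -> -9, delta = -20
P[k] for k < 2: unchanged (A[2] not included)
P[k] for k >= 2: shift by delta = -20
  P[0] = 13 + 0 = 13
  P[1] = 29 + 0 = 29
  P[2] = 40 + -20 = 20
  P[3] = 31 + -20 = 11
  P[4] = 23 + -20 = 3
  P[5] = 34 + -20 = 14
  P[6] = 37 + -20 = 17
  P[7] = 54 + -20 = 34

Answer: [13, 29, 20, 11, 3, 14, 17, 34]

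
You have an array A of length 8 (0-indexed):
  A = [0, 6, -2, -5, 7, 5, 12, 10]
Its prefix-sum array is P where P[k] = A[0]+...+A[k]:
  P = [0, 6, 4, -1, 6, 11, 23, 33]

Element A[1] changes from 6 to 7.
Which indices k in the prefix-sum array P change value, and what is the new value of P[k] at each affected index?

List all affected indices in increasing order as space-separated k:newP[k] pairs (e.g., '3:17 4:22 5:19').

P[k] = A[0] + ... + A[k]
P[k] includes A[1] iff k >= 1
Affected indices: 1, 2, ..., 7; delta = 1
  P[1]: 6 + 1 = 7
  P[2]: 4 + 1 = 5
  P[3]: -1 + 1 = 0
  P[4]: 6 + 1 = 7
  P[5]: 11 + 1 = 12
  P[6]: 23 + 1 = 24
  P[7]: 33 + 1 = 34

Answer: 1:7 2:5 3:0 4:7 5:12 6:24 7:34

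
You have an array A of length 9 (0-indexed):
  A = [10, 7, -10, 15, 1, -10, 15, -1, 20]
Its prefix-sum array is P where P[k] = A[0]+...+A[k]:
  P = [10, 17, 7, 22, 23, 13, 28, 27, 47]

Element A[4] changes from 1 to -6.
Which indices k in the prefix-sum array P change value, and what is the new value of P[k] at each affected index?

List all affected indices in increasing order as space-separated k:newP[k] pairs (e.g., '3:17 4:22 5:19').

P[k] = A[0] + ... + A[k]
P[k] includes A[4] iff k >= 4
Affected indices: 4, 5, ..., 8; delta = -7
  P[4]: 23 + -7 = 16
  P[5]: 13 + -7 = 6
  P[6]: 28 + -7 = 21
  P[7]: 27 + -7 = 20
  P[8]: 47 + -7 = 40

Answer: 4:16 5:6 6:21 7:20 8:40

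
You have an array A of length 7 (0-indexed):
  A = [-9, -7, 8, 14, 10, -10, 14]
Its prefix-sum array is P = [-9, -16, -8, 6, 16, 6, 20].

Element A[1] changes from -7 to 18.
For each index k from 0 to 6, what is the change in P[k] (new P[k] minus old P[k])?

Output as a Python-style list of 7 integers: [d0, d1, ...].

Element change: A[1] -7 -> 18, delta = 25
For k < 1: P[k] unchanged, delta_P[k] = 0
For k >= 1: P[k] shifts by exactly 25
Delta array: [0, 25, 25, 25, 25, 25, 25]

Answer: [0, 25, 25, 25, 25, 25, 25]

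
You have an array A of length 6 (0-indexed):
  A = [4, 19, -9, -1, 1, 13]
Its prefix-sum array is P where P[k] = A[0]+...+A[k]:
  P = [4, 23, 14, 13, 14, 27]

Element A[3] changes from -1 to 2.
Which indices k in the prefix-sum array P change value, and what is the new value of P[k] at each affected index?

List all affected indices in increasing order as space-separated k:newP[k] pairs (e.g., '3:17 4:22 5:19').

P[k] = A[0] + ... + A[k]
P[k] includes A[3] iff k >= 3
Affected indices: 3, 4, ..., 5; delta = 3
  P[3]: 13 + 3 = 16
  P[4]: 14 + 3 = 17
  P[5]: 27 + 3 = 30

Answer: 3:16 4:17 5:30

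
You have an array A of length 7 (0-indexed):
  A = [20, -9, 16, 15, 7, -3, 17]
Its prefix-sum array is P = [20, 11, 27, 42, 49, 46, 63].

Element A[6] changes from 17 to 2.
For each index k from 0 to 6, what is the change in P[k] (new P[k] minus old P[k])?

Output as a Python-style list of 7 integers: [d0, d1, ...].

Answer: [0, 0, 0, 0, 0, 0, -15]

Derivation:
Element change: A[6] 17 -> 2, delta = -15
For k < 6: P[k] unchanged, delta_P[k] = 0
For k >= 6: P[k] shifts by exactly -15
Delta array: [0, 0, 0, 0, 0, 0, -15]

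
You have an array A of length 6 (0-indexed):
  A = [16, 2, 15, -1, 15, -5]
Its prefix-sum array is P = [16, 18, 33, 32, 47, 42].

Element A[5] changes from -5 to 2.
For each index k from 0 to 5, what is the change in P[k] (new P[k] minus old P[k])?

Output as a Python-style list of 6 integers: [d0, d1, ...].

Element change: A[5] -5 -> 2, delta = 7
For k < 5: P[k] unchanged, delta_P[k] = 0
For k >= 5: P[k] shifts by exactly 7
Delta array: [0, 0, 0, 0, 0, 7]

Answer: [0, 0, 0, 0, 0, 7]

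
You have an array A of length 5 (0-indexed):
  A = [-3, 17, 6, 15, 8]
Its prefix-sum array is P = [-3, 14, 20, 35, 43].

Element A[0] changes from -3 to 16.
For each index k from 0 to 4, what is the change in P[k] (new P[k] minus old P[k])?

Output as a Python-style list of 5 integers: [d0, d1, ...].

Element change: A[0] -3 -> 16, delta = 19
For k < 0: P[k] unchanged, delta_P[k] = 0
For k >= 0: P[k] shifts by exactly 19
Delta array: [19, 19, 19, 19, 19]

Answer: [19, 19, 19, 19, 19]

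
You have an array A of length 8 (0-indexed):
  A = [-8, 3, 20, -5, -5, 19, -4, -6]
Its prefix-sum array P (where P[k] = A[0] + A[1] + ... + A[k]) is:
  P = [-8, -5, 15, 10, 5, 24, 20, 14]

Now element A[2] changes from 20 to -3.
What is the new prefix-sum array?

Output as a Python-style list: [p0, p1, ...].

Change: A[2] 20 -> -3, delta = -23
P[k] for k < 2: unchanged (A[2] not included)
P[k] for k >= 2: shift by delta = -23
  P[0] = -8 + 0 = -8
  P[1] = -5 + 0 = -5
  P[2] = 15 + -23 = -8
  P[3] = 10 + -23 = -13
  P[4] = 5 + -23 = -18
  P[5] = 24 + -23 = 1
  P[6] = 20 + -23 = -3
  P[7] = 14 + -23 = -9

Answer: [-8, -5, -8, -13, -18, 1, -3, -9]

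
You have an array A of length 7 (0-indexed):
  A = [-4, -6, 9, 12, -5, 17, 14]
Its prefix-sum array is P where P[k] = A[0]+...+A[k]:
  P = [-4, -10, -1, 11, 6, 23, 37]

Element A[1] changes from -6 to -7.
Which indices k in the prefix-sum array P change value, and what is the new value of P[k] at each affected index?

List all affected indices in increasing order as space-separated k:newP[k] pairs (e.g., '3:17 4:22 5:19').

P[k] = A[0] + ... + A[k]
P[k] includes A[1] iff k >= 1
Affected indices: 1, 2, ..., 6; delta = -1
  P[1]: -10 + -1 = -11
  P[2]: -1 + -1 = -2
  P[3]: 11 + -1 = 10
  P[4]: 6 + -1 = 5
  P[5]: 23 + -1 = 22
  P[6]: 37 + -1 = 36

Answer: 1:-11 2:-2 3:10 4:5 5:22 6:36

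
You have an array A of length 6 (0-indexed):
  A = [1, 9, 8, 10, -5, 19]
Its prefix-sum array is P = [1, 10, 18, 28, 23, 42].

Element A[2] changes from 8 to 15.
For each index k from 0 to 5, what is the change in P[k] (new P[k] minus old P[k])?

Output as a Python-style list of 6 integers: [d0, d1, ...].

Answer: [0, 0, 7, 7, 7, 7]

Derivation:
Element change: A[2] 8 -> 15, delta = 7
For k < 2: P[k] unchanged, delta_P[k] = 0
For k >= 2: P[k] shifts by exactly 7
Delta array: [0, 0, 7, 7, 7, 7]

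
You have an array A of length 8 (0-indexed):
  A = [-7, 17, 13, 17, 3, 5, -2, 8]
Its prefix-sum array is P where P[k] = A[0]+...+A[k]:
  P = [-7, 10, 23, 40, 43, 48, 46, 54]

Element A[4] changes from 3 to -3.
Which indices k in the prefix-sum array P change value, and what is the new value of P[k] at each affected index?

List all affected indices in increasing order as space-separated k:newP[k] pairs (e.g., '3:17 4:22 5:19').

P[k] = A[0] + ... + A[k]
P[k] includes A[4] iff k >= 4
Affected indices: 4, 5, ..., 7; delta = -6
  P[4]: 43 + -6 = 37
  P[5]: 48 + -6 = 42
  P[6]: 46 + -6 = 40
  P[7]: 54 + -6 = 48

Answer: 4:37 5:42 6:40 7:48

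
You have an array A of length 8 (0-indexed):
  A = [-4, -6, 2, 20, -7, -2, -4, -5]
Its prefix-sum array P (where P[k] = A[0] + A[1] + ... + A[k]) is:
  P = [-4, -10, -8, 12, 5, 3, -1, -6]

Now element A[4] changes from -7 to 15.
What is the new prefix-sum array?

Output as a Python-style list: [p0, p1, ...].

Change: A[4] -7 -> 15, delta = 22
P[k] for k < 4: unchanged (A[4] not included)
P[k] for k >= 4: shift by delta = 22
  P[0] = -4 + 0 = -4
  P[1] = -10 + 0 = -10
  P[2] = -8 + 0 = -8
  P[3] = 12 + 0 = 12
  P[4] = 5 + 22 = 27
  P[5] = 3 + 22 = 25
  P[6] = -1 + 22 = 21
  P[7] = -6 + 22 = 16

Answer: [-4, -10, -8, 12, 27, 25, 21, 16]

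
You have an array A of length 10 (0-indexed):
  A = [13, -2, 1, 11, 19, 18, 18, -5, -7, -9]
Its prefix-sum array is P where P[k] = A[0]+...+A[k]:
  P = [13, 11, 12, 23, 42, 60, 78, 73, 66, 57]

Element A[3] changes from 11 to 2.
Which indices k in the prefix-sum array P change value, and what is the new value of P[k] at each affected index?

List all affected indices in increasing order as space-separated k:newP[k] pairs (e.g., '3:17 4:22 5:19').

P[k] = A[0] + ... + A[k]
P[k] includes A[3] iff k >= 3
Affected indices: 3, 4, ..., 9; delta = -9
  P[3]: 23 + -9 = 14
  P[4]: 42 + -9 = 33
  P[5]: 60 + -9 = 51
  P[6]: 78 + -9 = 69
  P[7]: 73 + -9 = 64
  P[8]: 66 + -9 = 57
  P[9]: 57 + -9 = 48

Answer: 3:14 4:33 5:51 6:69 7:64 8:57 9:48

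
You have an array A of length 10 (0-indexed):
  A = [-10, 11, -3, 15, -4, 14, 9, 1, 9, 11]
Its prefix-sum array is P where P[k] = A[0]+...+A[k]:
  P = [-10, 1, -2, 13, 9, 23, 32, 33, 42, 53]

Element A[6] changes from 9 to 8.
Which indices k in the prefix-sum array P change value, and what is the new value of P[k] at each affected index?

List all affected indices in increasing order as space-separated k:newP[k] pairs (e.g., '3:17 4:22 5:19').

Answer: 6:31 7:32 8:41 9:52

Derivation:
P[k] = A[0] + ... + A[k]
P[k] includes A[6] iff k >= 6
Affected indices: 6, 7, ..., 9; delta = -1
  P[6]: 32 + -1 = 31
  P[7]: 33 + -1 = 32
  P[8]: 42 + -1 = 41
  P[9]: 53 + -1 = 52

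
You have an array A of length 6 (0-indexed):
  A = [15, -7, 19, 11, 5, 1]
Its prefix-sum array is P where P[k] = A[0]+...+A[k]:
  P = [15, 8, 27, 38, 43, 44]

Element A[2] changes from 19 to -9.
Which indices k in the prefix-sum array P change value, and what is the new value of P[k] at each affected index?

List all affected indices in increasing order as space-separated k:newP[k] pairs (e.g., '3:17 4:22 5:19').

Answer: 2:-1 3:10 4:15 5:16

Derivation:
P[k] = A[0] + ... + A[k]
P[k] includes A[2] iff k >= 2
Affected indices: 2, 3, ..., 5; delta = -28
  P[2]: 27 + -28 = -1
  P[3]: 38 + -28 = 10
  P[4]: 43 + -28 = 15
  P[5]: 44 + -28 = 16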